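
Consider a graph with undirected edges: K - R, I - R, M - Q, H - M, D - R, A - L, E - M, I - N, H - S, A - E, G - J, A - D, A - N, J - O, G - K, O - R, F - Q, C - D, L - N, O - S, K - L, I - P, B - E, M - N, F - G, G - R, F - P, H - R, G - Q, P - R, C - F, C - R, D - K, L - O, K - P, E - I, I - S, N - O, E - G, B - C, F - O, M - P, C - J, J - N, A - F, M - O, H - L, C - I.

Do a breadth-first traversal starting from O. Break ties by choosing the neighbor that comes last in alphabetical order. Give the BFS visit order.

Visit O; enqueue S, R, N, M, L, J, F → queue [S, R, N, M, L, J, F]
Visit S; enqueue I, H → queue [R, N, M, L, J, F, I, H]
Visit R; enqueue P, K, G, D, C → queue [N, M, L, J, F, I, H, P, K, G, D, C]
Visit N; enqueue A → queue [M, L, J, F, I, H, P, K, G, D, C, A]
Visit M; enqueue Q, E → queue [L, J, F, I, H, P, K, G, D, C, A, Q, E]
Visit L → queue [J, F, I, H, P, K, G, D, C, A, Q, E]
Visit J → queue [F, I, H, P, K, G, D, C, A, Q, E]
Visit F → queue [I, H, P, K, G, D, C, A, Q, E]
Visit I → queue [H, P, K, G, D, C, A, Q, E]
Visit H → queue [P, K, G, D, C, A, Q, E]
Visit P → queue [K, G, D, C, A, Q, E]
Visit K → queue [G, D, C, A, Q, E]
Visit G → queue [D, C, A, Q, E]
Visit D → queue [C, A, Q, E]
Visit C; enqueue B → queue [A, Q, E, B]
Visit A → queue [Q, E, B]
Visit Q → queue [E, B]
Visit E → queue [B]
Visit B → queue []

O, S, R, N, M, L, J, F, I, H, P, K, G, D, C, A, Q, E, B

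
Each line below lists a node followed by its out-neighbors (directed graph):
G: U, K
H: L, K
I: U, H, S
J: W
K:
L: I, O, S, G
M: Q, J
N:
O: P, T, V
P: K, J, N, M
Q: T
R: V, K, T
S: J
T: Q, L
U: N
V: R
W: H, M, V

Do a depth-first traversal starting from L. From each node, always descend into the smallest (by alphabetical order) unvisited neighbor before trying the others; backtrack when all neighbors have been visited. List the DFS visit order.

Visit L
L → G
G → K
G → U
U → N
L → I
I → H
I → S
S → J
J → W
W → M
M → Q
Q → T
W → V
V → R
L → O
O → P

L, G, K, U, N, I, H, S, J, W, M, Q, T, V, R, O, P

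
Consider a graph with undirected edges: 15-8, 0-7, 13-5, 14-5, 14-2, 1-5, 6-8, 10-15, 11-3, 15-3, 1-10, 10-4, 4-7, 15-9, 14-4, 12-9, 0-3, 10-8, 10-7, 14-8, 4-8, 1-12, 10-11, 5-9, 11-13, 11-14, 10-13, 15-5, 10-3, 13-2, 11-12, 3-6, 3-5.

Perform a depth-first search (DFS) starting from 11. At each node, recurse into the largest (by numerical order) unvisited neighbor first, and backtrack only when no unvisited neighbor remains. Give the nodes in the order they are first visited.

Visit 11
11 → 14
14 → 8
8 → 15
15 → 10
10 → 13
13 → 5
5 → 9
9 → 12
12 → 1
5 → 3
3 → 6
3 → 0
0 → 7
7 → 4
13 → 2

11, 14, 8, 15, 10, 13, 5, 9, 12, 1, 3, 6, 0, 7, 4, 2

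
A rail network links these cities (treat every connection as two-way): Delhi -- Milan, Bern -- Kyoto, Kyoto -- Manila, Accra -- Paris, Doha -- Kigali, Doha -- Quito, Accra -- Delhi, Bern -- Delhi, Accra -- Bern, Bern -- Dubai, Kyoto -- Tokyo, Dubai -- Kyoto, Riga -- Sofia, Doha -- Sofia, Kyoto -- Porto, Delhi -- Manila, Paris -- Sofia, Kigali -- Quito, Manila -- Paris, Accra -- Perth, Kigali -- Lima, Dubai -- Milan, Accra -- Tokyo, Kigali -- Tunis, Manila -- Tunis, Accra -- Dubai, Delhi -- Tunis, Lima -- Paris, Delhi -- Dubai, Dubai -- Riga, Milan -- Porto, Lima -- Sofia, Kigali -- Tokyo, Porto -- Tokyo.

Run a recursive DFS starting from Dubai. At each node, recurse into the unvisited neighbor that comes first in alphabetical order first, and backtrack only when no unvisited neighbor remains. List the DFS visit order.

Visit Dubai
Dubai → Accra
Accra → Bern
Bern → Delhi
Delhi → Manila
Manila → Kyoto
Kyoto → Porto
Porto → Milan
Porto → Tokyo
Tokyo → Kigali
Kigali → Doha
Doha → Quito
Doha → Sofia
Sofia → Lima
Lima → Paris
Sofia → Riga
Kigali → Tunis
Accra → Perth

Dubai, Accra, Bern, Delhi, Manila, Kyoto, Porto, Milan, Tokyo, Kigali, Doha, Quito, Sofia, Lima, Paris, Riga, Tunis, Perth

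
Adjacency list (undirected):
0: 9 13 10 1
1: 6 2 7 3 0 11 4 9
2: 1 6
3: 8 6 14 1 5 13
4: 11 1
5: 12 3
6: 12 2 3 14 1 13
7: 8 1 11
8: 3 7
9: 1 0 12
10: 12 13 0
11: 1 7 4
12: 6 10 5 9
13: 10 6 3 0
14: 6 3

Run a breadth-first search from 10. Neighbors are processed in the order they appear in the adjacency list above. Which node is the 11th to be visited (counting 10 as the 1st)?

14

Visit 10; enqueue 12, 13, 0 → queue [12, 13, 0]
Visit 12; enqueue 6, 5, 9 → queue [13, 0, 6, 5, 9]
Visit 13; enqueue 3 → queue [0, 6, 5, 9, 3]
Visit 0; enqueue 1 → queue [6, 5, 9, 3, 1]
Visit 6; enqueue 2, 14 → queue [5, 9, 3, 1, 2, 14]
Visit 5 → queue [9, 3, 1, 2, 14]
Visit 9 → queue [3, 1, 2, 14]
Visit 3; enqueue 8 → queue [1, 2, 14, 8]
Visit 1; enqueue 7, 11, 4 → queue [2, 14, 8, 7, 11, 4]
Visit 2 → queue [14, 8, 7, 11, 4]
Visit 14 → queue [8, 7, 11, 4]
Visit 8 → queue [7, 11, 4]
Visit 7 → queue [11, 4]
Visit 11 → queue [4]
Visit 4 → queue []

Visit order: 10, 12, 13, 0, 6, 5, 9, 3, 1, 2, 14, 8, 7, 11, 4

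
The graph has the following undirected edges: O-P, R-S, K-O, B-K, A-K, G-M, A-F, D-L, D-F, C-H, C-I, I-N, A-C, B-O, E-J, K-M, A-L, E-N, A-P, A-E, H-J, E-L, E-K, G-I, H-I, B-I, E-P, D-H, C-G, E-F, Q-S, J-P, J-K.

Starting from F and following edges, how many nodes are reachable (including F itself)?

16

BFS from F visits: F, E, D, A, P, N, L, K, J, H, C, O, I, M, B, G
Reachable nodes: 16 of 19 total.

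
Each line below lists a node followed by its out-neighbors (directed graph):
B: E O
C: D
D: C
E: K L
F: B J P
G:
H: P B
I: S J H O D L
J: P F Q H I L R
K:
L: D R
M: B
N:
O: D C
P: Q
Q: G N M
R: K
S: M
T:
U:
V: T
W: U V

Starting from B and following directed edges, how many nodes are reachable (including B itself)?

8

BFS from B visits: B, E, O, K, L, C, D, R
Reachable nodes: 8 of 22 total.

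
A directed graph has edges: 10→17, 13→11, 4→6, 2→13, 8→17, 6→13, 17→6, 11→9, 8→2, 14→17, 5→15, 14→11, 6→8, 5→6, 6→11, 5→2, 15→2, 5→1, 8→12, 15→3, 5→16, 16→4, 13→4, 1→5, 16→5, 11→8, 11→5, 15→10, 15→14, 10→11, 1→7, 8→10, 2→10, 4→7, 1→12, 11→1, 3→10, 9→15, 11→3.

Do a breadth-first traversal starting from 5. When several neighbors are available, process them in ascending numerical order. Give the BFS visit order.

5, 1, 2, 6, 15, 16, 7, 12, 10, 13, 8, 11, 3, 14, 4, 17, 9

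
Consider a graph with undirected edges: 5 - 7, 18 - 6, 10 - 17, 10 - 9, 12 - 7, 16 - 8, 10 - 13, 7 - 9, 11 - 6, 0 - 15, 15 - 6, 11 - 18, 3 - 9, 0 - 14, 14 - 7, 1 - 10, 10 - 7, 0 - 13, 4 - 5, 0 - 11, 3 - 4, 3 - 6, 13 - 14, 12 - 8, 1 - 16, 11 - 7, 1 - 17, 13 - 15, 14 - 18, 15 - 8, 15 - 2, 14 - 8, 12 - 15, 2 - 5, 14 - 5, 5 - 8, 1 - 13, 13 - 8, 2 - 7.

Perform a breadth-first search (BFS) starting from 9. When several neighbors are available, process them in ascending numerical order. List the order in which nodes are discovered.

9 3 7 10 4 6 2 5 11 12 14 1 13 17 15 18 8 0 16

Visit 9; enqueue 3, 7, 10 → queue [3, 7, 10]
Visit 3; enqueue 4, 6 → queue [7, 10, 4, 6]
Visit 7; enqueue 2, 5, 11, 12, 14 → queue [10, 4, 6, 2, 5, 11, 12, 14]
Visit 10; enqueue 1, 13, 17 → queue [4, 6, 2, 5, 11, 12, 14, 1, 13, 17]
Visit 4 → queue [6, 2, 5, 11, 12, 14, 1, 13, 17]
Visit 6; enqueue 15, 18 → queue [2, 5, 11, 12, 14, 1, 13, 17, 15, 18]
Visit 2 → queue [5, 11, 12, 14, 1, 13, 17, 15, 18]
Visit 5; enqueue 8 → queue [11, 12, 14, 1, 13, 17, 15, 18, 8]
Visit 11; enqueue 0 → queue [12, 14, 1, 13, 17, 15, 18, 8, 0]
Visit 12 → queue [14, 1, 13, 17, 15, 18, 8, 0]
Visit 14 → queue [1, 13, 17, 15, 18, 8, 0]
Visit 1; enqueue 16 → queue [13, 17, 15, 18, 8, 0, 16]
Visit 13 → queue [17, 15, 18, 8, 0, 16]
Visit 17 → queue [15, 18, 8, 0, 16]
Visit 15 → queue [18, 8, 0, 16]
Visit 18 → queue [8, 0, 16]
Visit 8 → queue [0, 16]
Visit 0 → queue [16]
Visit 16 → queue []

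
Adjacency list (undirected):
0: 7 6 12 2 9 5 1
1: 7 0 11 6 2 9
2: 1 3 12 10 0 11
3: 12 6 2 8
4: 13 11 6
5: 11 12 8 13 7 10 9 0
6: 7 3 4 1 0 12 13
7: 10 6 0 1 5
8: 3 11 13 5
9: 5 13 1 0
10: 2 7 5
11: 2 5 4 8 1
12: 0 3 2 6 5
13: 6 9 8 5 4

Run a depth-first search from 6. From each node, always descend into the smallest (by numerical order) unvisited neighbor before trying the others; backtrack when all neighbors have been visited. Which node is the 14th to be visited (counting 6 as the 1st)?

Visit 6
6 → 0
0 → 1
1 → 2
2 → 3
3 → 8
8 → 5
5 → 7
7 → 10
5 → 9
9 → 13
13 → 4
4 → 11
5 → 12

Visit order: 6, 0, 1, 2, 3, 8, 5, 7, 10, 9, 13, 4, 11, 12

12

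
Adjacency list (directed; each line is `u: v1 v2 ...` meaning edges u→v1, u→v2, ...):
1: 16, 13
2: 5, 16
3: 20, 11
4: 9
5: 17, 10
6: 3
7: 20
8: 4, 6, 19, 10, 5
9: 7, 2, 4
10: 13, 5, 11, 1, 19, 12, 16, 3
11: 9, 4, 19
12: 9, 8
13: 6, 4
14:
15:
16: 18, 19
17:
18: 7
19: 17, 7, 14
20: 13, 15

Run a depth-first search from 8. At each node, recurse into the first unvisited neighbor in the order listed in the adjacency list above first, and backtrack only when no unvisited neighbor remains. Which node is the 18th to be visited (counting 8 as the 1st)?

16

Visit 8
8 → 4
4 → 9
9 → 7
7 → 20
20 → 13
13 → 6
6 → 3
3 → 11
11 → 19
19 → 17
19 → 14
20 → 15
9 → 2
2 → 5
5 → 10
10 → 1
1 → 16
16 → 18
10 → 12

Visit order: 8, 4, 9, 7, 20, 13, 6, 3, 11, 19, 17, 14, 15, 2, 5, 10, 1, 16, 18, 12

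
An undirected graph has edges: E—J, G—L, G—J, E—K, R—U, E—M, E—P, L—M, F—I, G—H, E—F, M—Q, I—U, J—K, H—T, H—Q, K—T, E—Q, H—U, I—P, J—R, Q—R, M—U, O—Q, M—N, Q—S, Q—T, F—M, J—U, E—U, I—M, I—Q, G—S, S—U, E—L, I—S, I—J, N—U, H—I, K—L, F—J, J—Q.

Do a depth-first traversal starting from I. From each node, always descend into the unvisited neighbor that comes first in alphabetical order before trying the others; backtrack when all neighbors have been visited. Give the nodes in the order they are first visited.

Visit I
I → F
F → E
E → J
J → G
G → H
H → Q
Q → M
M → L
L → K
K → T
M → N
N → U
U → R
U → S
Q → O
E → P

I F E J G H Q M L K T N U R S O P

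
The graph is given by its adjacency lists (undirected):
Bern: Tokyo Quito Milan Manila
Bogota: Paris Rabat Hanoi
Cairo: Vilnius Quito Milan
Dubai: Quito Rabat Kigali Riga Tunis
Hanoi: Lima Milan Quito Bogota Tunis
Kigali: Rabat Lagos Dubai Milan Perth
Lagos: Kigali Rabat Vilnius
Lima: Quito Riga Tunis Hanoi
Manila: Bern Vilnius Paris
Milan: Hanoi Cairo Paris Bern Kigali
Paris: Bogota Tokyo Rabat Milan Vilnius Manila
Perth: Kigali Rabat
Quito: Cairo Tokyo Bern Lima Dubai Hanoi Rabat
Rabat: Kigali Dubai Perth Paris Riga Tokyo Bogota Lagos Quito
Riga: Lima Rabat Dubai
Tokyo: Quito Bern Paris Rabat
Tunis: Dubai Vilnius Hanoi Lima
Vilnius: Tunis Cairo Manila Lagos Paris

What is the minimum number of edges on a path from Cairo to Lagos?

Level 0: Cairo
Level 1: Milan, Quito, Vilnius
Level 2: Bern, Dubai, Hanoi, Kigali, Lagos, Lima, Manila, Paris, Rabat, Tokyo, Tunis
Level 3: Bogota, Perth, Riga
Lagos first appears at level 2.

2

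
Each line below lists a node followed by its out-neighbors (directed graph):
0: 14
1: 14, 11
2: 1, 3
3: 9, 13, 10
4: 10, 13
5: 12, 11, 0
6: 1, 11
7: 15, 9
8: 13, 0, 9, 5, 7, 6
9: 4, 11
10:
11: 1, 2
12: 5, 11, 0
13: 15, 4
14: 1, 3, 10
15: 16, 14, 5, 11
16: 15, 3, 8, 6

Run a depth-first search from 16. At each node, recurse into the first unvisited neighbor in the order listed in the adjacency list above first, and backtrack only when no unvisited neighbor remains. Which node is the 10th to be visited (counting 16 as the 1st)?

Visit 16
16 → 15
15 → 14
14 → 1
1 → 11
11 → 2
2 → 3
3 → 9
9 → 4
4 → 10
4 → 13
15 → 5
5 → 12
12 → 0
16 → 8
8 → 7
8 → 6

Visit order: 16, 15, 14, 1, 11, 2, 3, 9, 4, 10, 13, 5, 12, 0, 8, 7, 6

10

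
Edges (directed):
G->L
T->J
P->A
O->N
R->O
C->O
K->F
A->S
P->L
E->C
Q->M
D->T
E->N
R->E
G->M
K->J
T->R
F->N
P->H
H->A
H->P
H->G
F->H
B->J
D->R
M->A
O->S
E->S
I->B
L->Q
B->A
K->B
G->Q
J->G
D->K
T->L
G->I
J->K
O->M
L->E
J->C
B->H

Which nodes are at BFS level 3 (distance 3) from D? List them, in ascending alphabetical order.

Level 0: D
Level 1: K, R, T
Level 2: B, E, F, J, L, O
Level 3: A, C, G, H, M, N, Q, S
Level 4: I, P

A, C, G, H, M, N, Q, S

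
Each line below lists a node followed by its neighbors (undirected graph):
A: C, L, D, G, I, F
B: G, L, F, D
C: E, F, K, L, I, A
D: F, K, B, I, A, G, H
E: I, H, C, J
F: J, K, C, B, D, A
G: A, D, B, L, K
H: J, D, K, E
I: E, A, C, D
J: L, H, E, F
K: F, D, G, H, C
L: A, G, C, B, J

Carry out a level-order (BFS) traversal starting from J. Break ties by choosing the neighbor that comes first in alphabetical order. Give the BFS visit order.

Visit J; enqueue E, F, H, L → queue [E, F, H, L]
Visit E; enqueue C, I → queue [F, H, L, C, I]
Visit F; enqueue A, B, D, K → queue [H, L, C, I, A, B, D, K]
Visit H → queue [L, C, I, A, B, D, K]
Visit L; enqueue G → queue [C, I, A, B, D, K, G]
Visit C → queue [I, A, B, D, K, G]
Visit I → queue [A, B, D, K, G]
Visit A → queue [B, D, K, G]
Visit B → queue [D, K, G]
Visit D → queue [K, G]
Visit K → queue [G]
Visit G → queue []

J → E → F → H → L → C → I → A → B → D → K → G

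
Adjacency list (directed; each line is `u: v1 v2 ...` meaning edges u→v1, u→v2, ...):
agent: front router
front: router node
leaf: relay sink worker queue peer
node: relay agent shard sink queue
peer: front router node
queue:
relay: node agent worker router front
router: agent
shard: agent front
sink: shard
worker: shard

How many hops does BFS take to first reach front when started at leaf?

2

Level 0: leaf
Level 1: peer, queue, relay, sink, worker
Level 2: agent, front, node, router, shard
front first appears at level 2.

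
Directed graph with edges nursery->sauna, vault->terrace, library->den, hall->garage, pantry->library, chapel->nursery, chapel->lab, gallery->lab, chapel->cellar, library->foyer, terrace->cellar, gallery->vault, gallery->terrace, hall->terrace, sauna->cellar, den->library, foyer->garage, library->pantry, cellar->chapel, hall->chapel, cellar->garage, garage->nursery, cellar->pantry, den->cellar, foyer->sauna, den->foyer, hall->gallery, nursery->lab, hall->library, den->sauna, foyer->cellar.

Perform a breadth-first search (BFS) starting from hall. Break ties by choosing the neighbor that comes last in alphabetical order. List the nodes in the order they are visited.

Visit hall; enqueue terrace, library, garage, gallery, chapel → queue [terrace, library, garage, gallery, chapel]
Visit terrace; enqueue cellar → queue [library, garage, gallery, chapel, cellar]
Visit library; enqueue pantry, foyer, den → queue [garage, gallery, chapel, cellar, pantry, foyer, den]
Visit garage; enqueue nursery → queue [gallery, chapel, cellar, pantry, foyer, den, nursery]
Visit gallery; enqueue vault, lab → queue [chapel, cellar, pantry, foyer, den, nursery, vault, lab]
Visit chapel → queue [cellar, pantry, foyer, den, nursery, vault, lab]
Visit cellar → queue [pantry, foyer, den, nursery, vault, lab]
Visit pantry → queue [foyer, den, nursery, vault, lab]
Visit foyer; enqueue sauna → queue [den, nursery, vault, lab, sauna]
Visit den → queue [nursery, vault, lab, sauna]
Visit nursery → queue [vault, lab, sauna]
Visit vault → queue [lab, sauna]
Visit lab → queue [sauna]
Visit sauna → queue []

hall → terrace → library → garage → gallery → chapel → cellar → pantry → foyer → den → nursery → vault → lab → sauna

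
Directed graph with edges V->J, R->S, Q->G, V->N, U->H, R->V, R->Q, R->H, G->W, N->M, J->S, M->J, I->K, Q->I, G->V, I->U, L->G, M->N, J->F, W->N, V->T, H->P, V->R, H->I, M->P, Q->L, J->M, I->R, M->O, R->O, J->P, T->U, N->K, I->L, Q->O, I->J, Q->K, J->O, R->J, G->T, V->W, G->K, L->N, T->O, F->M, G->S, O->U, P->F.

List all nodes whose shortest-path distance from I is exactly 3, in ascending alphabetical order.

Level 0: I
Level 1: J, K, L, R, U
Level 2: F, G, H, M, N, O, P, Q, S, V
Level 3: T, W

T, W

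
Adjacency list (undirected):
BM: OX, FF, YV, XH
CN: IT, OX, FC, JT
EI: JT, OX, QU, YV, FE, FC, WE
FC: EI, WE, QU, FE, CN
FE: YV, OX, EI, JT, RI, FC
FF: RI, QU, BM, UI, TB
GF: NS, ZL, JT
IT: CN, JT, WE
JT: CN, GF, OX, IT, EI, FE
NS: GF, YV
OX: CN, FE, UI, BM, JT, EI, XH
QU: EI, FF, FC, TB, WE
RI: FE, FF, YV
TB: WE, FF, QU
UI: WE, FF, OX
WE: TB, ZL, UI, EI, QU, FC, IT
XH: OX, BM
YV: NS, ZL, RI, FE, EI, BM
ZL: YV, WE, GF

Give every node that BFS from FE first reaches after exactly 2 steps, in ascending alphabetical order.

Level 0: FE
Level 1: EI, FC, JT, OX, RI, YV
Level 2: BM, CN, FF, GF, IT, NS, QU, UI, WE, XH, ZL
Level 3: TB

BM, CN, FF, GF, IT, NS, QU, UI, WE, XH, ZL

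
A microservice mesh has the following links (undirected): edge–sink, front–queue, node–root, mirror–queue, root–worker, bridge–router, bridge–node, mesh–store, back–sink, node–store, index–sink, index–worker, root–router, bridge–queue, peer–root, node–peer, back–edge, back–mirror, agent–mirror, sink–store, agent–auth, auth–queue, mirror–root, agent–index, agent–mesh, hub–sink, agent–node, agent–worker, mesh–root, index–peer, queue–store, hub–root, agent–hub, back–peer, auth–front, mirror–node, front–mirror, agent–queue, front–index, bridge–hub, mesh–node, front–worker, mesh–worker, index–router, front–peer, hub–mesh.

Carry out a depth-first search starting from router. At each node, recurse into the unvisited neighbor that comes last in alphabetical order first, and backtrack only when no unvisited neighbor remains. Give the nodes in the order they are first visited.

router → root → worker → mesh → store → sink → index → peer → node → mirror → queue → front → auth → agent → hub → bridge → back → edge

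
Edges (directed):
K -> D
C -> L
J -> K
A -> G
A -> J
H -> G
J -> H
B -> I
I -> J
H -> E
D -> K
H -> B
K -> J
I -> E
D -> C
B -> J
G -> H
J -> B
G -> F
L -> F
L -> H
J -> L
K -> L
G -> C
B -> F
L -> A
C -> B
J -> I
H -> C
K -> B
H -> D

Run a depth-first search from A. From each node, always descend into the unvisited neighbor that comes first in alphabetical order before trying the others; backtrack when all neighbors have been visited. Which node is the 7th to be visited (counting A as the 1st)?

Visit A
A → G
G → C
C → B
B → F
B → I
I → E
I → J
J → H
H → D
D → K
K → L

Visit order: A, G, C, B, F, I, E, J, H, D, K, L

E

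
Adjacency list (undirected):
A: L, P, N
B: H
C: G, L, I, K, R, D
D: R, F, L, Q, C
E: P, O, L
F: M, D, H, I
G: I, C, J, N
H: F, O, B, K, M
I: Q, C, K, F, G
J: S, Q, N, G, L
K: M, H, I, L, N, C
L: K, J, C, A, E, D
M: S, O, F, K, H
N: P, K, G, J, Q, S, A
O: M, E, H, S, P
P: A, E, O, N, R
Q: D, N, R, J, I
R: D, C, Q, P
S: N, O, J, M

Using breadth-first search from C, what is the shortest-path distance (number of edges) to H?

Level 0: C
Level 1: D, G, I, K, L, R
Level 2: A, E, F, H, J, M, N, P, Q
Level 3: B, O, S
H first appears at level 2.

2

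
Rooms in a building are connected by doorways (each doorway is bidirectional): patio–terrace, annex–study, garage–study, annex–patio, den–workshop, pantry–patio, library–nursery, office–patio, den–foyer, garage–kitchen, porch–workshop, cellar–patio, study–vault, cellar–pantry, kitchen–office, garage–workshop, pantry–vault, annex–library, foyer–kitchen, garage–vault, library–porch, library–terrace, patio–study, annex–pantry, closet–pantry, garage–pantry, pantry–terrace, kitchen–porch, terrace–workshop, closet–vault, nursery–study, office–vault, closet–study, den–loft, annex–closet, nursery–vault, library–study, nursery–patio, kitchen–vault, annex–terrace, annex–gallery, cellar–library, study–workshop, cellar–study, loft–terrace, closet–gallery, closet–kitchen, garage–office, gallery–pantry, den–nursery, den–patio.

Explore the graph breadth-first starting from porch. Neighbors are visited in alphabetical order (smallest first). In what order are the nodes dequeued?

Visit porch; enqueue kitchen, library, workshop → queue [kitchen, library, workshop]
Visit kitchen; enqueue closet, foyer, garage, office, vault → queue [library, workshop, closet, foyer, garage, office, vault]
Visit library; enqueue annex, cellar, nursery, study, terrace → queue [workshop, closet, foyer, garage, office, vault, annex, cellar, nursery, study, terrace]
Visit workshop; enqueue den → queue [closet, foyer, garage, office, vault, annex, cellar, nursery, study, terrace, den]
Visit closet; enqueue gallery, pantry → queue [foyer, garage, office, vault, annex, cellar, nursery, study, terrace, den, gallery, pantry]
Visit foyer → queue [garage, office, vault, annex, cellar, nursery, study, terrace, den, gallery, pantry]
Visit garage → queue [office, vault, annex, cellar, nursery, study, terrace, den, gallery, pantry]
Visit office; enqueue patio → queue [vault, annex, cellar, nursery, study, terrace, den, gallery, pantry, patio]
Visit vault → queue [annex, cellar, nursery, study, terrace, den, gallery, pantry, patio]
Visit annex → queue [cellar, nursery, study, terrace, den, gallery, pantry, patio]
Visit cellar → queue [nursery, study, terrace, den, gallery, pantry, patio]
Visit nursery → queue [study, terrace, den, gallery, pantry, patio]
Visit study → queue [terrace, den, gallery, pantry, patio]
Visit terrace; enqueue loft → queue [den, gallery, pantry, patio, loft]
Visit den → queue [gallery, pantry, patio, loft]
Visit gallery → queue [pantry, patio, loft]
Visit pantry → queue [patio, loft]
Visit patio → queue [loft]
Visit loft → queue []

porch, kitchen, library, workshop, closet, foyer, garage, office, vault, annex, cellar, nursery, study, terrace, den, gallery, pantry, patio, loft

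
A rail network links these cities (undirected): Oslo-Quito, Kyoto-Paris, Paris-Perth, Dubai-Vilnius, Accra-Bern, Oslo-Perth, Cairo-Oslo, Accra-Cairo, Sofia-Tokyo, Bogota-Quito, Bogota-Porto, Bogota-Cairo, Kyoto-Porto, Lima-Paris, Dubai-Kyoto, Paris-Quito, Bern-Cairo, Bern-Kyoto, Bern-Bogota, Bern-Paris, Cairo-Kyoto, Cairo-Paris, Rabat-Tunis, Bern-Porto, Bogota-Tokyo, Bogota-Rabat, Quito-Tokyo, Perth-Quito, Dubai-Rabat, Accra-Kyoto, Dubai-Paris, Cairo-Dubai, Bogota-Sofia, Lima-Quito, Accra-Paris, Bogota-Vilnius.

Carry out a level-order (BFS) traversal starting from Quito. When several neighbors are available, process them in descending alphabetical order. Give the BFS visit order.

Visit Quito; enqueue Tokyo, Perth, Paris, Oslo, Lima, Bogota → queue [Tokyo, Perth, Paris, Oslo, Lima, Bogota]
Visit Tokyo; enqueue Sofia → queue [Perth, Paris, Oslo, Lima, Bogota, Sofia]
Visit Perth → queue [Paris, Oslo, Lima, Bogota, Sofia]
Visit Paris; enqueue Kyoto, Dubai, Cairo, Bern, Accra → queue [Oslo, Lima, Bogota, Sofia, Kyoto, Dubai, Cairo, Bern, Accra]
Visit Oslo → queue [Lima, Bogota, Sofia, Kyoto, Dubai, Cairo, Bern, Accra]
Visit Lima → queue [Bogota, Sofia, Kyoto, Dubai, Cairo, Bern, Accra]
Visit Bogota; enqueue Vilnius, Rabat, Porto → queue [Sofia, Kyoto, Dubai, Cairo, Bern, Accra, Vilnius, Rabat, Porto]
Visit Sofia → queue [Kyoto, Dubai, Cairo, Bern, Accra, Vilnius, Rabat, Porto]
Visit Kyoto → queue [Dubai, Cairo, Bern, Accra, Vilnius, Rabat, Porto]
Visit Dubai → queue [Cairo, Bern, Accra, Vilnius, Rabat, Porto]
Visit Cairo → queue [Bern, Accra, Vilnius, Rabat, Porto]
Visit Bern → queue [Accra, Vilnius, Rabat, Porto]
Visit Accra → queue [Vilnius, Rabat, Porto]
Visit Vilnius → queue [Rabat, Porto]
Visit Rabat; enqueue Tunis → queue [Porto, Tunis]
Visit Porto → queue [Tunis]
Visit Tunis → queue []

Quito, Tokyo, Perth, Paris, Oslo, Lima, Bogota, Sofia, Kyoto, Dubai, Cairo, Bern, Accra, Vilnius, Rabat, Porto, Tunis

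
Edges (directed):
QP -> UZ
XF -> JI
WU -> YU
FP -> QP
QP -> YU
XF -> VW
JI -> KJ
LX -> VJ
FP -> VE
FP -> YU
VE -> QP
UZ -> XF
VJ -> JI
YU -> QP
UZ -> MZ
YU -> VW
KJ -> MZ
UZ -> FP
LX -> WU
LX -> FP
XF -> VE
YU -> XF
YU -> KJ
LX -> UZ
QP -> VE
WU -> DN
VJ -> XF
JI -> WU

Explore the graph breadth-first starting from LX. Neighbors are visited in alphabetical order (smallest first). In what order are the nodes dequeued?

Visit LX; enqueue FP, UZ, VJ, WU → queue [FP, UZ, VJ, WU]
Visit FP; enqueue QP, VE, YU → queue [UZ, VJ, WU, QP, VE, YU]
Visit UZ; enqueue MZ, XF → queue [VJ, WU, QP, VE, YU, MZ, XF]
Visit VJ; enqueue JI → queue [WU, QP, VE, YU, MZ, XF, JI]
Visit WU; enqueue DN → queue [QP, VE, YU, MZ, XF, JI, DN]
Visit QP → queue [VE, YU, MZ, XF, JI, DN]
Visit VE → queue [YU, MZ, XF, JI, DN]
Visit YU; enqueue KJ, VW → queue [MZ, XF, JI, DN, KJ, VW]
Visit MZ → queue [XF, JI, DN, KJ, VW]
Visit XF → queue [JI, DN, KJ, VW]
Visit JI → queue [DN, KJ, VW]
Visit DN → queue [KJ, VW]
Visit KJ → queue [VW]
Visit VW → queue []

LX, FP, UZ, VJ, WU, QP, VE, YU, MZ, XF, JI, DN, KJ, VW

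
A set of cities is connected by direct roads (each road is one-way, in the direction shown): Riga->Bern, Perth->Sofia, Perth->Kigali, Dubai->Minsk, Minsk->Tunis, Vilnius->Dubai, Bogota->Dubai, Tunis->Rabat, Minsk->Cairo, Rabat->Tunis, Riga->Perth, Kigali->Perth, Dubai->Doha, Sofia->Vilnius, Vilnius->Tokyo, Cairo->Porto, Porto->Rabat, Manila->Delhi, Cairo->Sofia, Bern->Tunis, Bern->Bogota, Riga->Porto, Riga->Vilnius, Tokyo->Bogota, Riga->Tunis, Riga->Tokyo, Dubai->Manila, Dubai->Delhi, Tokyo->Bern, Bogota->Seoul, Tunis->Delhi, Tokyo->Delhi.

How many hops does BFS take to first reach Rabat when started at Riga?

2

Level 0: Riga
Level 1: Bern, Perth, Porto, Tokyo, Tunis, Vilnius
Level 2: Bogota, Delhi, Dubai, Kigali, Rabat, Sofia
Level 3: Doha, Manila, Minsk, Seoul
Level 4: Cairo
Rabat first appears at level 2.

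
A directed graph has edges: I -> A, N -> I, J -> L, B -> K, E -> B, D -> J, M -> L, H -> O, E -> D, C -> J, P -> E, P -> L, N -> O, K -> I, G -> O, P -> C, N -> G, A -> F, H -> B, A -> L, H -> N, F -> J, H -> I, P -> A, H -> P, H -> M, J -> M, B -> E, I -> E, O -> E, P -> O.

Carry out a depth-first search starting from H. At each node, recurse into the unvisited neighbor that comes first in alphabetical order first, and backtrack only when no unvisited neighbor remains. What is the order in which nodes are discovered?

Visit H
H → B
B → E
E → D
D → J
J → L
J → M
B → K
K → I
I → A
A → F
H → N
N → G
G → O
H → P
P → C

H → B → E → D → J → L → M → K → I → A → F → N → G → O → P → C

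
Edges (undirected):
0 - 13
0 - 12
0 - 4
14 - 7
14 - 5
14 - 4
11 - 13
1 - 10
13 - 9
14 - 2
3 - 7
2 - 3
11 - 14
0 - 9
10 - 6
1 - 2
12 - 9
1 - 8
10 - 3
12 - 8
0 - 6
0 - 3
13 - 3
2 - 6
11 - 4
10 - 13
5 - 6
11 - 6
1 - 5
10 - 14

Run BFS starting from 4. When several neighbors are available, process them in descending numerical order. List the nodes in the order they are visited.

Visit 4; enqueue 14, 11, 0 → queue [14, 11, 0]
Visit 14; enqueue 10, 7, 5, 2 → queue [11, 0, 10, 7, 5, 2]
Visit 11; enqueue 13, 6 → queue [0, 10, 7, 5, 2, 13, 6]
Visit 0; enqueue 12, 9, 3 → queue [10, 7, 5, 2, 13, 6, 12, 9, 3]
Visit 10; enqueue 1 → queue [7, 5, 2, 13, 6, 12, 9, 3, 1]
Visit 7 → queue [5, 2, 13, 6, 12, 9, 3, 1]
Visit 5 → queue [2, 13, 6, 12, 9, 3, 1]
Visit 2 → queue [13, 6, 12, 9, 3, 1]
Visit 13 → queue [6, 12, 9, 3, 1]
Visit 6 → queue [12, 9, 3, 1]
Visit 12; enqueue 8 → queue [9, 3, 1, 8]
Visit 9 → queue [3, 1, 8]
Visit 3 → queue [1, 8]
Visit 1 → queue [8]
Visit 8 → queue []

4 → 14 → 11 → 0 → 10 → 7 → 5 → 2 → 13 → 6 → 12 → 9 → 3 → 1 → 8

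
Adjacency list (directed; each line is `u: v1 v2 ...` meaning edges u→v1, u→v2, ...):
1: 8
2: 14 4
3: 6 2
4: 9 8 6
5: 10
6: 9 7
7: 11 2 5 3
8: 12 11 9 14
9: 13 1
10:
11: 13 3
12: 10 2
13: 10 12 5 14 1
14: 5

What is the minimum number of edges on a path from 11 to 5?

Level 0: 11
Level 1: 3, 13
Level 2: 1, 2, 5, 6, 10, 12, 14
Level 3: 4, 7, 8, 9
5 first appears at level 2.

2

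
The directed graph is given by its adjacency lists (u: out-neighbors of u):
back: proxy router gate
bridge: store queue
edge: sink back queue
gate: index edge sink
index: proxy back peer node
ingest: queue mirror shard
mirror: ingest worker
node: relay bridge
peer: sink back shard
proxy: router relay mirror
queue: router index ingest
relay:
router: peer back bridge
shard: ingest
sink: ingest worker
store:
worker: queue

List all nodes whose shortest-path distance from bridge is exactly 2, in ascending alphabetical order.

index, ingest, router

Level 0: bridge
Level 1: queue, store
Level 2: index, ingest, router
Level 3: back, mirror, node, peer, proxy, shard
Level 4: gate, relay, sink, worker
Level 5: edge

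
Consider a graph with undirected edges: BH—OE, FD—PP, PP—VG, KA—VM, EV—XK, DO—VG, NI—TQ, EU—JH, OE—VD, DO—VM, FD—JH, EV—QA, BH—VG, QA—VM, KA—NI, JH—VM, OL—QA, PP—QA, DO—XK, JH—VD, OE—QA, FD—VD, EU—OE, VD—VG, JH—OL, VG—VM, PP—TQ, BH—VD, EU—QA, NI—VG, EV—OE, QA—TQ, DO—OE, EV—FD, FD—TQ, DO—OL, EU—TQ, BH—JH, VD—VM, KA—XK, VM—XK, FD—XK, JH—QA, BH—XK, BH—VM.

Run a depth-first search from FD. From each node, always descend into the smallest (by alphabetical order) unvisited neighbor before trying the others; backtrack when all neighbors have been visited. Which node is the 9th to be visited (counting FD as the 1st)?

Visit FD
FD → EV
EV → OE
OE → BH
BH → JH
JH → EU
EU → QA
QA → OL
OL → DO
DO → VG
VG → NI
NI → KA
KA → VM
VM → VD
VM → XK
NI → TQ
TQ → PP

Visit order: FD, EV, OE, BH, JH, EU, QA, OL, DO, VG, NI, KA, VM, VD, XK, TQ, PP

DO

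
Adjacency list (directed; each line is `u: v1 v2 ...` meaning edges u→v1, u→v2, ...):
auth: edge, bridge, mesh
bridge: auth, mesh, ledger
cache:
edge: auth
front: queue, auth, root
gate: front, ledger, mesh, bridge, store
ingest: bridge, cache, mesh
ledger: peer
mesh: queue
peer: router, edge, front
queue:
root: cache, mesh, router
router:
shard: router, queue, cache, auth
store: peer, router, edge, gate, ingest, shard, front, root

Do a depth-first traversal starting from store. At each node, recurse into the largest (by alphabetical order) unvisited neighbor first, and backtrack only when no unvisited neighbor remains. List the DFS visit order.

Visit store
store → shard
shard → router
shard → queue
shard → cache
shard → auth
auth → mesh
auth → edge
auth → bridge
bridge → ledger
ledger → peer
peer → front
front → root
store → ingest
store → gate

store → shard → router → queue → cache → auth → mesh → edge → bridge → ledger → peer → front → root → ingest → gate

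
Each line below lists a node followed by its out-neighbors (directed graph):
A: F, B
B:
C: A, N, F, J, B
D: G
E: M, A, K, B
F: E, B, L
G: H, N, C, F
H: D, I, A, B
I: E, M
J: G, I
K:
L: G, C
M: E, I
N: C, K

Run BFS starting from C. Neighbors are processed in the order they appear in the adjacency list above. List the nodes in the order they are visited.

C → A → N → F → J → B → K → E → L → G → I → M → H → D

Visit C; enqueue A, N, F, J, B → queue [A, N, F, J, B]
Visit A → queue [N, F, J, B]
Visit N; enqueue K → queue [F, J, B, K]
Visit F; enqueue E, L → queue [J, B, K, E, L]
Visit J; enqueue G, I → queue [B, K, E, L, G, I]
Visit B → queue [K, E, L, G, I]
Visit K → queue [E, L, G, I]
Visit E; enqueue M → queue [L, G, I, M]
Visit L → queue [G, I, M]
Visit G; enqueue H → queue [I, M, H]
Visit I → queue [M, H]
Visit M → queue [H]
Visit H; enqueue D → queue [D]
Visit D → queue []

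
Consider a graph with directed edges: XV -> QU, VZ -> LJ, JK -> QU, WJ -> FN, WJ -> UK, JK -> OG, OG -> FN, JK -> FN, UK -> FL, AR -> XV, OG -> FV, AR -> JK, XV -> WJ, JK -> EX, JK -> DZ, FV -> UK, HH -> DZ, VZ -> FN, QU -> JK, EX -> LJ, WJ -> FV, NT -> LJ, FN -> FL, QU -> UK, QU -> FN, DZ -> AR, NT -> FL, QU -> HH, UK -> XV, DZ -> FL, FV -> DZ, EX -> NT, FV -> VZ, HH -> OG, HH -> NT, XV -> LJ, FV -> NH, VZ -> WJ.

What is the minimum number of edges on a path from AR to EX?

Level 0: AR
Level 1: JK, XV
Level 2: DZ, EX, FN, LJ, OG, QU, WJ
Level 3: FL, FV, HH, NT, UK
Level 4: NH, VZ
EX first appears at level 2.

2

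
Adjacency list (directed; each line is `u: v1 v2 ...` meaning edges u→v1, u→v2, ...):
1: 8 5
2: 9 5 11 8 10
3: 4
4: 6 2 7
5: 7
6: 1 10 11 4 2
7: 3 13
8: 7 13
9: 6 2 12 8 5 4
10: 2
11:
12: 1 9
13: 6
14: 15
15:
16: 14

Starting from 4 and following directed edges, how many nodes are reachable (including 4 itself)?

BFS from 4 visits: 4, 6, 2, 7, 1, 10, 11, 9, 5, 8, 3, 13, 12
Reachable nodes: 13 of 16 total.

13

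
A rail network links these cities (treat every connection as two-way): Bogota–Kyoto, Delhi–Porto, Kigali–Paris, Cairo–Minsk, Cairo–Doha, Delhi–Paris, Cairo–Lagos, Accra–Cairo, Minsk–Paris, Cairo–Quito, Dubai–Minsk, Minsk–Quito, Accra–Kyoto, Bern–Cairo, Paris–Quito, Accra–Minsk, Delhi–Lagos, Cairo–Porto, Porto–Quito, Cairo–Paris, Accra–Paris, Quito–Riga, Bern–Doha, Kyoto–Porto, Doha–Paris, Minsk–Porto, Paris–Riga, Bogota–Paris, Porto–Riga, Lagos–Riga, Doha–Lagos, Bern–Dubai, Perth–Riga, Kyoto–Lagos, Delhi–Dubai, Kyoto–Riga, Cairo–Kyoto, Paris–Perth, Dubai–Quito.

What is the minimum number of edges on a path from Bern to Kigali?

3

Level 0: Bern
Level 1: Cairo, Doha, Dubai
Level 2: Accra, Delhi, Kyoto, Lagos, Minsk, Paris, Porto, Quito
Level 3: Bogota, Kigali, Perth, Riga
Kigali first appears at level 3.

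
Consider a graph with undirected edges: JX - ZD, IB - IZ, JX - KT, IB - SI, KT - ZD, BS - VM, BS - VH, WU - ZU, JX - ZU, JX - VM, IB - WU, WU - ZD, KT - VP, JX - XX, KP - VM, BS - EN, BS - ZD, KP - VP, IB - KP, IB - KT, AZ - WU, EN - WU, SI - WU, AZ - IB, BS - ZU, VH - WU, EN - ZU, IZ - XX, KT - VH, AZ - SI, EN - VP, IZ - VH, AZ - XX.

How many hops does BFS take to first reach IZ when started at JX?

Level 0: JX
Level 1: KT, VM, XX, ZD, ZU
Level 2: AZ, BS, EN, IB, IZ, KP, VH, VP, WU
Level 3: SI
IZ first appears at level 2.

2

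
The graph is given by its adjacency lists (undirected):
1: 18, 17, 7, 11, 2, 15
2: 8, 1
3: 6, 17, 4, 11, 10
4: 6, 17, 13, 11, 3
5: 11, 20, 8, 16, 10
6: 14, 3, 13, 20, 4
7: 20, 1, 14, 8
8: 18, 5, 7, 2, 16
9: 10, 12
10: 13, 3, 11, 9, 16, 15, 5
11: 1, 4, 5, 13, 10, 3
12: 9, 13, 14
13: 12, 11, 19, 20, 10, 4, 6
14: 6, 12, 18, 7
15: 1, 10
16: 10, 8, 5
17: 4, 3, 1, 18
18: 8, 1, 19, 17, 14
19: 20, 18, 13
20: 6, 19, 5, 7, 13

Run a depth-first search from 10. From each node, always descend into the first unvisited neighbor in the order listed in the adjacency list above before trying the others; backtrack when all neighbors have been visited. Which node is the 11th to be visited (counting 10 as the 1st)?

1

Visit 10
10 → 13
13 → 12
12 → 9
12 → 14
14 → 6
6 → 3
3 → 17
17 → 4
4 → 11
11 → 1
1 → 18
18 → 8
8 → 5
5 → 20
20 → 19
20 → 7
5 → 16
8 → 2
1 → 15

Visit order: 10, 13, 12, 9, 14, 6, 3, 17, 4, 11, 1, 18, 8, 5, 20, 19, 7, 16, 2, 15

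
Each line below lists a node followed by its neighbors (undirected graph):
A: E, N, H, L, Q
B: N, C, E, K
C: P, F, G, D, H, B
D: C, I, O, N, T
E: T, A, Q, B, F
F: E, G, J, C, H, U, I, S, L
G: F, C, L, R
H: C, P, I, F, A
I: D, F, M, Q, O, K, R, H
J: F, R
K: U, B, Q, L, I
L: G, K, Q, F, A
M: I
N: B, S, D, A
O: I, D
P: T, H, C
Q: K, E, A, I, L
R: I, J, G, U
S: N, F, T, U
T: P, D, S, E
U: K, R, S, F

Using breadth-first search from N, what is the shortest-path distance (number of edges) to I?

Level 0: N
Level 1: A, B, D, S
Level 2: C, E, F, H, I, K, L, O, Q, T, U
Level 3: G, J, M, P, R
I first appears at level 2.

2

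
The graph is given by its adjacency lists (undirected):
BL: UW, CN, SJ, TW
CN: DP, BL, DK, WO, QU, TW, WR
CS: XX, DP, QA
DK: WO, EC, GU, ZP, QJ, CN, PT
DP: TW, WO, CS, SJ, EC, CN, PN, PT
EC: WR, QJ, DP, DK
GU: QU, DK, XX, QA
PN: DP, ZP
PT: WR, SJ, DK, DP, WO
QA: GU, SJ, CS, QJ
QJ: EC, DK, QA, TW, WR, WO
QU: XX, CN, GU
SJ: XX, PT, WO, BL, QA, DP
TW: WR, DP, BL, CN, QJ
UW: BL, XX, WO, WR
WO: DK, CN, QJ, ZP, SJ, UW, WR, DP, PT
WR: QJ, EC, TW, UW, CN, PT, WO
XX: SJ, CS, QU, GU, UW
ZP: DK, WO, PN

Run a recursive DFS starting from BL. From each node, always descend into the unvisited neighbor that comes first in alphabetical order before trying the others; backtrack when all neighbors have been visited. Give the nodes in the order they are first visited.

BL -> CN -> DK -> EC -> DP -> CS -> QA -> GU -> QU -> XX -> SJ -> PT -> WO -> QJ -> TW -> WR -> UW -> ZP -> PN

Visit BL
BL → CN
CN → DK
DK → EC
EC → DP
DP → CS
CS → QA
QA → GU
GU → QU
QU → XX
XX → SJ
SJ → PT
PT → WO
WO → QJ
QJ → TW
TW → WR
WR → UW
WO → ZP
ZP → PN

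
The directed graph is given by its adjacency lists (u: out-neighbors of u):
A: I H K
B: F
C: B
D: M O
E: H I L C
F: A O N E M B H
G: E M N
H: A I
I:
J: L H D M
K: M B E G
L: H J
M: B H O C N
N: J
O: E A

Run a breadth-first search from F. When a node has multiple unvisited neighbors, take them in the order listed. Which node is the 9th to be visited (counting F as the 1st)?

I

Visit F; enqueue A, O, N, E, M, B, H → queue [A, O, N, E, M, B, H]
Visit A; enqueue I, K → queue [O, N, E, M, B, H, I, K]
Visit O → queue [N, E, M, B, H, I, K]
Visit N; enqueue J → queue [E, M, B, H, I, K, J]
Visit E; enqueue L, C → queue [M, B, H, I, K, J, L, C]
Visit M → queue [B, H, I, K, J, L, C]
Visit B → queue [H, I, K, J, L, C]
Visit H → queue [I, K, J, L, C]
Visit I → queue [K, J, L, C]
Visit K; enqueue G → queue [J, L, C, G]
Visit J; enqueue D → queue [L, C, G, D]
Visit L → queue [C, G, D]
Visit C → queue [G, D]
Visit G → queue [D]
Visit D → queue []

Visit order: F, A, O, N, E, M, B, H, I, K, J, L, C, G, D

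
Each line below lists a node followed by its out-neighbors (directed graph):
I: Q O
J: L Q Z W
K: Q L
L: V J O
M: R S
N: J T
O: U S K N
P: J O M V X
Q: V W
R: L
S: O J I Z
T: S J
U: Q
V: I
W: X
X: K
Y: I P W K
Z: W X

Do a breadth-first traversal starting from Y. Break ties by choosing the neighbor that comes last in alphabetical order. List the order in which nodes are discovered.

Visit Y; enqueue W, P, K, I → queue [W, P, K, I]
Visit W; enqueue X → queue [P, K, I, X]
Visit P; enqueue V, O, M, J → queue [K, I, X, V, O, M, J]
Visit K; enqueue Q, L → queue [I, X, V, O, M, J, Q, L]
Visit I → queue [X, V, O, M, J, Q, L]
Visit X → queue [V, O, M, J, Q, L]
Visit V → queue [O, M, J, Q, L]
Visit O; enqueue U, S, N → queue [M, J, Q, L, U, S, N]
Visit M; enqueue R → queue [J, Q, L, U, S, N, R]
Visit J; enqueue Z → queue [Q, L, U, S, N, R, Z]
Visit Q → queue [L, U, S, N, R, Z]
Visit L → queue [U, S, N, R, Z]
Visit U → queue [S, N, R, Z]
Visit S → queue [N, R, Z]
Visit N; enqueue T → queue [R, Z, T]
Visit R → queue [Z, T]
Visit Z → queue [T]
Visit T → queue []

Y -> W -> P -> K -> I -> X -> V -> O -> M -> J -> Q -> L -> U -> S -> N -> R -> Z -> T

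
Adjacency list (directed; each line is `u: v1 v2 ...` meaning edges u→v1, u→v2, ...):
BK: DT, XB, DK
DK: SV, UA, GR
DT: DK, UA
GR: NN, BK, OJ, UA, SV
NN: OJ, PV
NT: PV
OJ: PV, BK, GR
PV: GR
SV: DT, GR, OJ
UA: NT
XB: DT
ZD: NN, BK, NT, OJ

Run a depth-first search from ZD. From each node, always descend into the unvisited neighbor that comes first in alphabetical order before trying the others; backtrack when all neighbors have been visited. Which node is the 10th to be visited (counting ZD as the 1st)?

UA

Visit ZD
ZD → BK
BK → DK
DK → GR
GR → NN
NN → OJ
OJ → PV
GR → SV
SV → DT
DT → UA
UA → NT
BK → XB

Visit order: ZD, BK, DK, GR, NN, OJ, PV, SV, DT, UA, NT, XB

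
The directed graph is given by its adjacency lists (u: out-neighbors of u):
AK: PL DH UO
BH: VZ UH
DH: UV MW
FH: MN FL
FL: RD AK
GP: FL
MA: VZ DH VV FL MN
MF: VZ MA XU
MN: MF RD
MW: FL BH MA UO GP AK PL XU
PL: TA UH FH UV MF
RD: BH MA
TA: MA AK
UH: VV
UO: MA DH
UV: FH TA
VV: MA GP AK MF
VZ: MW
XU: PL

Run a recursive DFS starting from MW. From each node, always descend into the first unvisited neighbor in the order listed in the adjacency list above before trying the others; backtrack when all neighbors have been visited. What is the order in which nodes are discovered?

Visit MW
MW → FL
FL → RD
RD → BH
BH → VZ
BH → UH
UH → VV
VV → MA
MA → DH
DH → UV
UV → FH
FH → MN
MN → MF
MF → XU
XU → PL
PL → TA
TA → AK
AK → UO
VV → GP

MW, FL, RD, BH, VZ, UH, VV, MA, DH, UV, FH, MN, MF, XU, PL, TA, AK, UO, GP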